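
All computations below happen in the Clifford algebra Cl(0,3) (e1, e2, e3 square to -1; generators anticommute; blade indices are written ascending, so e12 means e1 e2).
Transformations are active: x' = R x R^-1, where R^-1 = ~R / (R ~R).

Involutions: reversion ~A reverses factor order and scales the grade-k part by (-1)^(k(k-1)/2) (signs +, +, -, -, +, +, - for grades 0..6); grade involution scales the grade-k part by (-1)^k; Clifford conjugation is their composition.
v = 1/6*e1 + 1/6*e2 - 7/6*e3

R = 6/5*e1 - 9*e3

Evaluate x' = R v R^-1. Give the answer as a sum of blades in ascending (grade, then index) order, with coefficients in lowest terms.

~R = 6/5*e1 - 9*e3, and R ~R = -2061/25, so R^-1 = ~R / (-2061/25).
R v = -107/10 + 1/5*e12 + 1/10*e13 + 3/2*e23
Answer: 199/1374*e1 - 1/6*e2 - 1607/1374*e3


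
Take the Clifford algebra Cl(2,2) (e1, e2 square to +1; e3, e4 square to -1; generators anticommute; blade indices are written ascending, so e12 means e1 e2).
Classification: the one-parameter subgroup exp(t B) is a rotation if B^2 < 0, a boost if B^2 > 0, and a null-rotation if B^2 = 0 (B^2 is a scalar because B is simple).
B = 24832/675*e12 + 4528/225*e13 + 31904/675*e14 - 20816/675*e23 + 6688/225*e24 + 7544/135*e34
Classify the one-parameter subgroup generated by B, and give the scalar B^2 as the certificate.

B^2 term by term: the squares give (24832/675)^2*(e12)^2 + (4528/225)^2*(e13)^2 + (31904/675)^2*(e14)^2 + (-20816/675)^2*(e23)^2 + (6688/225)^2*(e24)^2 + (7544/135)^2*(e34)^2 = 616628224/455625*(-1) + 20502784/50625*(+1) + 1017865216/455625*(+1) + 433305856/455625*(+1) + 44729344/50625*(+1) + 56911936/18225*(-1) = -64/25 (each basis 2-blade squares to minus the product of its generators' squares); cross terms between blades sharing an index anticommute and cancel; the commuting (index-disjoint) pairs give grade-4 terms 2*c*c'*(blade product), which cancel blade by blade — e1234: 374665216/91125 - 60566528/50625 - 1328227328/455625 = 0 — confirming B is simple. So B^2 = -64/25.
Answer: rotation, certificate B^2 = -64/25. B^2 = -64/25 is basis-independent, so its sign is the whole story.


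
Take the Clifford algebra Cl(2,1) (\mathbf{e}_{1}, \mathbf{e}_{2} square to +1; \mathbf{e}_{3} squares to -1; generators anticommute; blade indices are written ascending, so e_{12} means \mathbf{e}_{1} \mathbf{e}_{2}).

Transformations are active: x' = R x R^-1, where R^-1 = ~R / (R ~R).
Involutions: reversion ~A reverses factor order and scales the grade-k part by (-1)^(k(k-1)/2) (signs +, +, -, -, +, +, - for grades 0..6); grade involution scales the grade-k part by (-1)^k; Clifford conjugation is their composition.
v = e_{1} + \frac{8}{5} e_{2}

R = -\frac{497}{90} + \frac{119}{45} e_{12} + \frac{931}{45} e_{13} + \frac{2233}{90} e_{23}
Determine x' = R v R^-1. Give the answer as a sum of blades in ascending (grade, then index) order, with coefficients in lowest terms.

~R = -\frac{497}{90} - \frac{119}{45} e_{12} - \frac{931}{45} e_{13} - \frac{2233}{90} e_{23}, and R ~R = -\frac{15092}{15}, so R^-1 = ~R / (-\frac{15092}{15}).
R v = -\frac{581}{450} e_{1} - \frac{287}{25} e_{2} - \frac{4529}{75} e_{3} - \frac{3731}{450} e_{123}
Answer: -\frac{4931}{3465} e_{1} - \frac{5759}{4158} e_{2} - \frac{2575}{4158} e_{3}


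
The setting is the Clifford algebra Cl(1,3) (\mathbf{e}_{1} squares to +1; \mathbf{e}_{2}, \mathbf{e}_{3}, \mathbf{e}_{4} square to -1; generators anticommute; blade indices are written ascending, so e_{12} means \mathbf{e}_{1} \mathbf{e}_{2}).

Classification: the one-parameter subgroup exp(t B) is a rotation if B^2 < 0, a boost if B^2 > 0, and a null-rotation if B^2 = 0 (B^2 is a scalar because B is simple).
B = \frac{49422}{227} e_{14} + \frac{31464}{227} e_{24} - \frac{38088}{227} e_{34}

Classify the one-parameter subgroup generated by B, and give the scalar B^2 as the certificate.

B^2 term by term: the squares give (\frac{49422}{227})^2*(e_{14})^2 + (\frac{31464}{227})^2*(e_{24})^2 + (-\frac{38088}{227})^2*(e_{34})^2 = \frac{2442534084}{51529}*(+1) + \frac{989983296}{51529}*(-1) + \frac{1450695744}{51529}*(-1) = 36 (each basis 2-blade squares to minus the product of its generators' squares); cross terms between blades sharing an index anticommute and cancel. So B^2 = 36.
Answer: boost, certificate B^2 = 36. No conjugation can change B^2 = 36; the sign gives the class.


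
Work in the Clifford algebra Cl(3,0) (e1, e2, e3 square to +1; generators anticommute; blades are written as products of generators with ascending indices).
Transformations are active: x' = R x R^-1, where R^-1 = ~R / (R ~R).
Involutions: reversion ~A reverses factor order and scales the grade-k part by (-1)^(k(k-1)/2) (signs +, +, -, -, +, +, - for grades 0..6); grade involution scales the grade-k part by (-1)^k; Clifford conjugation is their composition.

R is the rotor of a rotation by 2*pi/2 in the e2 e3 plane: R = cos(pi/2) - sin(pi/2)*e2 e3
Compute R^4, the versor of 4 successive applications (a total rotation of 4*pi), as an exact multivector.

The rotor phase is half the rotation angle and phases add under composition, so 4 steps in the e2 e3 plane accumulate phase 4*(pi/2) = 2*pi: R^4 = cos(2*pi) - sin(2*pi)*e2 e3.
cos(2*pi) = 1 and sin(2*pi) = 0, so R^4 = 1. The total rotation 4*pi is 2 full turns, so every vector returns to itself, yet the rotor is +1, back on the identity sheet (an even number of 2*pi turns).
Answer: 1


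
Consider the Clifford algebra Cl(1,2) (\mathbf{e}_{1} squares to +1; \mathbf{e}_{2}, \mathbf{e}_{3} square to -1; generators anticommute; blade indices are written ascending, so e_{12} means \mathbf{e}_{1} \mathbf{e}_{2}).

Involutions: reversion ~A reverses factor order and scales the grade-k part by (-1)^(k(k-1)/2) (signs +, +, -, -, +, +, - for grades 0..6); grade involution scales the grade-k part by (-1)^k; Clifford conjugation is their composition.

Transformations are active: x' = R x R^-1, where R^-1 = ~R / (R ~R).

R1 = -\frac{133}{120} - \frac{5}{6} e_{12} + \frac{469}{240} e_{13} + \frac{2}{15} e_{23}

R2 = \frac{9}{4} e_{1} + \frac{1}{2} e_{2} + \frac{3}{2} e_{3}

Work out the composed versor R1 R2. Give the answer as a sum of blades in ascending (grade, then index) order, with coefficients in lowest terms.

Distribute over the terms of R2 (each basis-blade product reordered to ascending indices, repeated generators contracted through their squares):
R1 (\frac{9}{4} e_{1}) = -\frac{399}{160} e_{1} + \frac{15}{8} e_{2} - \frac{1407}{320} e_{3} + \frac{3}{10} e_{123}
R1 (\frac{1}{2} e_{2}) = \frac{5}{12} e_{1} - \frac{133}{240} e_{2} + \frac{1}{15} e_{3} - \frac{469}{480} e_{123}
R1 (\frac{3}{2} e_{3}) = -\frac{469}{160} e_{1} - \frac{1}{5} e_{2} - \frac{133}{80} e_{3} - \frac{5}{4} e_{123}
Summing the partial products and collecting blades:
Answer: -\frac{601}{120} e_{1} + \frac{269}{240} e_{2} - \frac{5753}{960} e_{3} - \frac{185}{96} e_{123}


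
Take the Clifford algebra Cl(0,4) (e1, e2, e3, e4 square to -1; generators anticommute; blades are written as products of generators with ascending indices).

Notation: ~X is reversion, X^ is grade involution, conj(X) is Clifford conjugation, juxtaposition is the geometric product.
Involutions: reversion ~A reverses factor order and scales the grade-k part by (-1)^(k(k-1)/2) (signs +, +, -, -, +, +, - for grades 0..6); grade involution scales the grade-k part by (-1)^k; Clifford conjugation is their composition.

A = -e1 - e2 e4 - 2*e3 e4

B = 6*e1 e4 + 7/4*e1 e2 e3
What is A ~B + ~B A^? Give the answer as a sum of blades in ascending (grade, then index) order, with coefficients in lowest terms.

first term: -6*e4 - 6*e1 e2 - 12*e1 e3 - 7/4*e2 e3 + 7/2*e1 e2 e4 - 7/4*e1 e3 e4
second term: -6*e4 + 6*e1 e2 + 12*e1 e3 + 7/4*e2 e3 - 7/2*e1 e2 e4 + 7/4*e1 e3 e4
Answer: -12*e4


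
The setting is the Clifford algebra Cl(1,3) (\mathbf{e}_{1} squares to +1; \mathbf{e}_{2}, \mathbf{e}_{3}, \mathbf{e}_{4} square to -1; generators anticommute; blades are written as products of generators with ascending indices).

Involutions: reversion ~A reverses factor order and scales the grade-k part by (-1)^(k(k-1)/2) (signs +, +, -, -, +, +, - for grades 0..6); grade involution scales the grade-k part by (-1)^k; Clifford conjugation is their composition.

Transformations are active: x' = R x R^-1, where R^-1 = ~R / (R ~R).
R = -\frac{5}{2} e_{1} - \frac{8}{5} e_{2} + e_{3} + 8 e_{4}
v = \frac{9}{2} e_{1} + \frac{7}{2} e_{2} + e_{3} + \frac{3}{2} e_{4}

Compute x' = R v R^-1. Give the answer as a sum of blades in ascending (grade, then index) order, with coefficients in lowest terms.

~R = -\frac{5}{2} e_{1} - \frac{8}{5} e_{2} + e_{3} + 8 e_{4}, and R ~R = -\frac{6131}{100}, so R^-1 = ~R / (-\frac{6131}{100}).
R v = -\frac{373}{20} - \frac{31}{20} e_{1} e_{2} - 7 e_{1} e_{3} - \frac{159}{4} e_{1} e_{4} - \frac{51}{10} e_{2} e_{3} - \frac{152}{5} e_{2} e_{4} - \frac{13}{2} e_{3} e_{4}
Answer: -\frac{73829}{12262} e_{1} - \frac{54853}{12262} e_{2} - \frac{2401}{6131} e_{3} + \frac{41287}{12262} e_{4}


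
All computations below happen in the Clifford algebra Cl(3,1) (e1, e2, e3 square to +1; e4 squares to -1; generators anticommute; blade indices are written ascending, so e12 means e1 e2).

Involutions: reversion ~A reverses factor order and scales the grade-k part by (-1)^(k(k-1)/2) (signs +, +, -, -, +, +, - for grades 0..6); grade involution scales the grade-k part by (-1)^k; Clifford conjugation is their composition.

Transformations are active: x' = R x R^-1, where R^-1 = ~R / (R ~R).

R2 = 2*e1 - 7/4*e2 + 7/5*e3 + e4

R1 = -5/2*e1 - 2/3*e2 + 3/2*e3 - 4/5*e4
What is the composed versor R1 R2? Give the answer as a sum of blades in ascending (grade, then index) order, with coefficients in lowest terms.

Distribute over the terms of R1 (each basis-blade product reordered to ascending indices, repeated generators contracted through their squares):
(-5/2*e1) R2 = -5 + 35/8*e12 - 7/2*e13 - 5/2*e14
(-2/3*e2) R2 = 7/6 + 4/3*e12 - 14/15*e23 - 2/3*e24
(3/2*e3) R2 = 21/10 - 3*e13 + 21/8*e23 + 3/2*e34
(-4/5*e4) R2 = 4/5 + 8/5*e14 - 7/5*e24 + 28/25*e34
Summing the partial products and collecting blades:
Answer: -14/15 + 137/24*e12 - 13/2*e13 - 9/10*e14 + 203/120*e23 - 31/15*e24 + 131/50*e34


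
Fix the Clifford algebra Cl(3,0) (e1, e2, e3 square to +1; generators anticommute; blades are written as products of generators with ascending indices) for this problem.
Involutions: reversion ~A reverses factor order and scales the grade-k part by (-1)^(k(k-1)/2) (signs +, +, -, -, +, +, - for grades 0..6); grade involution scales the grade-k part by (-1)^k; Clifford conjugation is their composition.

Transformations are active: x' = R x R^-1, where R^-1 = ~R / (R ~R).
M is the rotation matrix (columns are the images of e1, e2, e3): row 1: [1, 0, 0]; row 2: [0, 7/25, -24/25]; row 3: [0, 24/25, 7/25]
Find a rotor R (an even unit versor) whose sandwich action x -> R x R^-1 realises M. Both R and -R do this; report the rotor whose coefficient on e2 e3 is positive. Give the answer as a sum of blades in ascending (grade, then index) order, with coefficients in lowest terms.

Method: write R = a + b12*e1 e2 + b13*e1 e3 + b23*e2 e3 with a^2 + b12^2 + b13^2 + b23^2 = 1 (so R^-1 = ~R). Expanding the columns R e_j ~R gives tr M = 4a^2 - 1 and, from the antisymmetric part, M21 - M12 = -4a*b12, M13 - M31 = 4a*b13, M32 - M23 = -4a*b23.
Here tr M = 39/25, so a^2 = (1 + tr M)/4 = 16/25 and a = ±4/5. Taking a = 4/5: M21 - M12 = 0, M13 - M31 = 0, M32 - M23 = 48/25, giving b12 = 0, b13 = 0, b23 = -3/5, i.e. R = 4/5 - 3/5*e2 e3.
Its e2 e3 coefficient is negative, so report the other preimage -R.
Answer: -4/5 + 3/5*e2 e3. Key observation: the double cover Spin(3) -> SO(3) sends R and -R to the same matrix (trace 39/25 here), so the stated sign of the e2 e3 coefficient is what selects one sheet.


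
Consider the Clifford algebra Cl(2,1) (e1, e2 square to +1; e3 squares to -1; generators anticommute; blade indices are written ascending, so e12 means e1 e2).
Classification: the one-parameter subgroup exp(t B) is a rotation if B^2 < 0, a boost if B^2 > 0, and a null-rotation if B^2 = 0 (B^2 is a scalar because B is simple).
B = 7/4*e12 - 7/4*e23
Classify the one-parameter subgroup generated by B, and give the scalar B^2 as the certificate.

B^2 term by term: the squares give (7/4)^2*(e12)^2 + (-7/4)^2*(e23)^2 = 49/16*(-1) + 49/16*(+1) = 0 (each basis 2-blade squares to minus the product of its generators' squares); cross terms between blades sharing an index anticommute and cancel. So B^2 = 0.
Answer: null-rotation, certificate B^2 = 0. B^2 = 0 is basis-independent, so its sign is the whole story.


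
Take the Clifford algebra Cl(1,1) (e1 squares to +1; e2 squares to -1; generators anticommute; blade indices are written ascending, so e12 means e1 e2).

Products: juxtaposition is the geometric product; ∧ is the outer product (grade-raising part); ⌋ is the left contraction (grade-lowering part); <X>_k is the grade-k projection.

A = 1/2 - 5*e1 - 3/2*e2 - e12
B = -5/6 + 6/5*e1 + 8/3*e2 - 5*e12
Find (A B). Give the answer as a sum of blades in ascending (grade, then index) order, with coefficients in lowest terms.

step 1: 31/12 + 224/15*e1 + 1727/60*e2 - 66/5*e12
Answer: 31/12 + 224/15*e1 + 1727/60*e2 - 66/5*e12


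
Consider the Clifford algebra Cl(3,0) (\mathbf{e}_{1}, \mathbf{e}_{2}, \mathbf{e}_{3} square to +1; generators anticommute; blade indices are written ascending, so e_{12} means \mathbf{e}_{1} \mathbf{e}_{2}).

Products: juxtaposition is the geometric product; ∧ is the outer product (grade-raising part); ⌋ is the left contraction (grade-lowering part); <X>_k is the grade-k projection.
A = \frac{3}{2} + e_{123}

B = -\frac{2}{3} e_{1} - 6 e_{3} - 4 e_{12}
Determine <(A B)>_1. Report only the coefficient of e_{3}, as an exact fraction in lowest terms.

step 1: -e_{1} - 5 e_{3} - 12 e_{12} - \frac{2}{3} e_{23}
step 2: -e_{1} - 5 e_{3}
Answer: -5


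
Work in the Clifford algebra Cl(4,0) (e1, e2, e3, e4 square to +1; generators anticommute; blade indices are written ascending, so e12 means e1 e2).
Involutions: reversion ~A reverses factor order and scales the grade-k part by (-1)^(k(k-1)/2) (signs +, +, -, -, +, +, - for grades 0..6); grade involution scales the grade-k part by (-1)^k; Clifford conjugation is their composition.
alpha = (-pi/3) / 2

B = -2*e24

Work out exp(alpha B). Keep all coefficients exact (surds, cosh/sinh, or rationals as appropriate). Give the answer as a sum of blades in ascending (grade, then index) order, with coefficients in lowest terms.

B^2 = (-2)^2*(e24)^2 = 4*(-1) = -4 (a basis 2-blade squares to minus the product of its generators' squares).
B^2 = -4 — a negative square means the series sums to a rotation: l = 2, alpha*l = -pi/3, so exp(alpha B) = cos(-pi/3) + (sin(-pi/3)/2)*B = 1/2 + (-sqrt(3)/4)*B.
Answer: 1/2 + sqrt(3)/2*e24


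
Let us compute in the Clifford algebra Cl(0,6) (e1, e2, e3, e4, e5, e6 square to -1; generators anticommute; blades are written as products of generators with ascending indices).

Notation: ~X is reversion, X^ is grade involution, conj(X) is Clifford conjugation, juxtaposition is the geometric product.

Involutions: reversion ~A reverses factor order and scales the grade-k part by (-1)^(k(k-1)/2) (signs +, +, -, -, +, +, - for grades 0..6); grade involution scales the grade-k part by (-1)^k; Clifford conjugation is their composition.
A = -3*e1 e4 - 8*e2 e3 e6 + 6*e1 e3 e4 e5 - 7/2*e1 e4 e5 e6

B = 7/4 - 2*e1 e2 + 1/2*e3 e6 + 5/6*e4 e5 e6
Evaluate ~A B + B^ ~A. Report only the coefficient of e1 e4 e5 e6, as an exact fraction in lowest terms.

first term: -35/12*e1 - 4*e2 + 21/4*e1 e4 + 6*e2 e4 - 21*e1 e3 e6 - 5/2*e1 e5 e6 + 14*e2 e3 e6 + 35/4*e1 e3 e4 e5 - 3/2*e1 e3 e4 e6 - 73/8*e1 e4 e5 e6 + 16/3*e2 e3 e4 e5 - 7*e2 e4 e5 e6
second term: -35/12*e1 - 4*e2 + 21/4*e1 e4 - 6*e2 e4 + 21*e1 e3 e6 - 5/2*e1 e5 e6 + 14*e2 e3 e6 + 49/4*e1 e3 e4 e5 - 3/2*e1 e3 e4 e6 - 25/8*e1 e4 e5 e6 - 16/3*e2 e3 e4 e5 + 7*e2 e4 e5 e6
Answer: -49/4


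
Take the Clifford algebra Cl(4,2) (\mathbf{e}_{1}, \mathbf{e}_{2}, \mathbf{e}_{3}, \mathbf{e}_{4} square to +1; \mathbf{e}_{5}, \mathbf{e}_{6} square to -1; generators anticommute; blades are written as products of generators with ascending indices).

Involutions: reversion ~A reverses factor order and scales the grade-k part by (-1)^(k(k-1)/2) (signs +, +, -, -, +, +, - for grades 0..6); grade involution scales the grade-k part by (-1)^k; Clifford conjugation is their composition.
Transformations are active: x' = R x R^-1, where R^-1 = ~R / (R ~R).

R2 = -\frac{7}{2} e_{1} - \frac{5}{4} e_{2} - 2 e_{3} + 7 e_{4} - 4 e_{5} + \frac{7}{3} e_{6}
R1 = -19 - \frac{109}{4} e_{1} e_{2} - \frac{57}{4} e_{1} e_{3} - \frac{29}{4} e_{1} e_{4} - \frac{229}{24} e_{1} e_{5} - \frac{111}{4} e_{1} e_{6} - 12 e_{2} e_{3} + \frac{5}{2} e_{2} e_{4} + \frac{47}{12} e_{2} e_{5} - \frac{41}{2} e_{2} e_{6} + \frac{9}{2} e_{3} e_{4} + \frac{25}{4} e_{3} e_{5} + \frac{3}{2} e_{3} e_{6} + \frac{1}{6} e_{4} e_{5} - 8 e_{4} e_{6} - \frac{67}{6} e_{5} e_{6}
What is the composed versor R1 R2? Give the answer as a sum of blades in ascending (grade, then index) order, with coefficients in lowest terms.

Distribute over the terms of R2 (each basis-blade product reordered to ascending indices, repeated generators contracted through their squares):
R1 (-\frac{7}{2} e_{1}) = \frac{133}{2} e_{1} - \frac{763}{8} e_{2} - \frac{399}{8} e_{3} - \frac{203}{8} e_{4} - \frac{1603}{48} e_{5} - \frac{777}{8} e_{6} + 42 e_{1} e_{2} e_{3} - \frac{35}{4} e_{1} e_{2} e_{4} - \frac{329}{24} e_{1} e_{2} e_{5} + \frac{287}{4} e_{1} e_{2} e_{6} - \frac{63}{4} e_{1} e_{3} e_{4} - \frac{175}{8} e_{1} e_{3} e_{5} - \frac{21}{4} e_{1} e_{3} e_{6} - \frac{7}{12} e_{1} e_{4} e_{5} + 28 e_{1} e_{4} e_{6} + \frac{469}{12} e_{1} e_{5} e_{6}
R1 (-\frac{5}{4} e_{2}) = \frac{545}{16} e_{1} + \frac{95}{4} e_{2} - 15 e_{3} + \frac{25}{8} e_{4} + \frac{235}{48} e_{5} - \frac{205}{8} e_{6} - \frac{285}{16} e_{1} e_{2} e_{3} - \frac{145}{16} e_{1} e_{2} e_{4} - \frac{1145}{96} e_{1} e_{2} e_{5} - \frac{555}{16} e_{1} e_{2} e_{6} - \frac{45}{8} e_{2} e_{3} e_{4} - \frac{125}{16} e_{2} e_{3} e_{5} - \frac{15}{8} e_{2} e_{3} e_{6} - \frac{5}{24} e_{2} e_{4} e_{5} + 10 e_{2} e_{4} e_{6} + \frac{335}{24} e_{2} e_{5} e_{6}
R1 (-2 e_{3}) = \frac{57}{2} e_{1} + 24 e_{2} + 38 e_{3} + 9 e_{4} + \frac{25}{2} e_{5} + 3 e_{6} + \frac{109}{2} e_{1} e_{2} e_{3} - \frac{29}{2} e_{1} e_{3} e_{4} - \frac{229}{12} e_{1} e_{3} e_{5} - \frac{111}{2} e_{1} e_{3} e_{6} + 5 e_{2} e_{3} e_{4} + \frac{47}{6} e_{2} e_{3} e_{5} - 41 e_{2} e_{3} e_{6} - \frac{1}{3} e_{3} e_{4} e_{5} + 16 e_{3} e_{4} e_{6} + \frac{67}{3} e_{3} e_{5} e_{6}
R1 (7 e_{4}) = -\frac{203}{4} e_{1} + \frac{35}{2} e_{2} + \frac{63}{2} e_{3} - 133 e_{4} - \frac{7}{6} e_{5} + 56 e_{6} - \frac{763}{4} e_{1} e_{2} e_{4} - \frac{399}{4} e_{1} e_{3} e_{4} + \frac{1603}{24} e_{1} e_{4} e_{5} + \frac{777}{4} e_{1} e_{4} e_{6} - 84 e_{2} e_{3} e_{4} - \frac{329}{12} e_{2} e_{4} e_{5} + \frac{287}{2} e_{2} e_{4} e_{6} - \frac{175}{4} e_{3} e_{4} e_{5} - \frac{21}{2} e_{3} e_{4} e_{6} - \frac{469}{6} e_{4} e_{5} e_{6}
R1 (-4 e_{5}) = -\frac{229}{6} e_{1} + \frac{47}{3} e_{2} + 25 e_{3} + \frac{2}{3} e_{4} + 76 e_{5} + \frac{134}{3} e_{6} + 109 e_{1} e_{2} e_{5} + 57 e_{1} e_{3} e_{5} + 29 e_{1} e_{4} e_{5} - 111 e_{1} e_{5} e_{6} + 48 e_{2} e_{3} e_{5} - 10 e_{2} e_{4} e_{5} - 82 e_{2} e_{5} e_{6} - 18 e_{3} e_{4} e_{5} + 6 e_{3} e_{5} e_{6} - 32 e_{4} e_{5} e_{6}
R1 (\frac{7}{3} e_{6}) = \frac{259}{4} e_{1} + \frac{287}{6} e_{2} - \frac{7}{2} e_{3} + \frac{56}{3} e_{4} + \frac{469}{18} e_{5} - \frac{133}{3} e_{6} - \frac{763}{12} e_{1} e_{2} e_{6} - \frac{133}{4} e_{1} e_{3} e_{6} - \frac{203}{12} e_{1} e_{4} e_{6} - \frac{1603}{72} e_{1} e_{5} e_{6} - 28 e_{2} e_{3} e_{6} + \frac{35}{6} e_{2} e_{4} e_{6} + \frac{329}{36} e_{2} e_{5} e_{6} + \frac{21}{2} e_{3} e_{4} e_{6} + \frac{175}{12} e_{3} e_{5} e_{6} + \frac{7}{18} e_{4} e_{5} e_{6}
Summing the partial products and collecting blades:
Answer: \frac{5035}{48} e_{1} + \frac{267}{8} e_{2} + \frac{209}{8} e_{3} - \frac{1523}{12} e_{4} + \frac{764}{9} e_{5} - \frac{761}{12} e_{6} + \frac{1259}{16} e_{1} e_{2} e_{3} - \frac{3337}{16} e_{1} e_{2} e_{4} + \frac{8003}{96} e_{1} e_{2} e_{5} - \frac{1273}{48} e_{1} e_{2} e_{6} - 130 e_{1} e_{3} e_{4} + \frac{385}{24} e_{1} e_{3} e_{5} - 94 e_{1} e_{3} e_{6} + \frac{2285}{24} e_{1} e_{4} e_{5} + \frac{616}{3} e_{1} e_{4} e_{6} - \frac{6781}{72} e_{1} e_{5} e_{6} - \frac{677}{8} e_{2} e_{3} e_{4} + \frac{2305}{48} e_{2} e_{3} e_{5} - \frac{567}{8} e_{2} e_{3} e_{6} - \frac{301}{8} e_{2} e_{4} e_{5} + \frac{478}{3} e_{2} e_{4} e_{6} - \frac{4241}{72} e_{2} e_{5} e_{6} - \frac{745}{12} e_{3} e_{4} e_{5} + 16 e_{3} e_{4} e_{6} + \frac{515}{12} e_{3} e_{5} e_{6} - \frac{988}{9} e_{4} e_{5} e_{6}


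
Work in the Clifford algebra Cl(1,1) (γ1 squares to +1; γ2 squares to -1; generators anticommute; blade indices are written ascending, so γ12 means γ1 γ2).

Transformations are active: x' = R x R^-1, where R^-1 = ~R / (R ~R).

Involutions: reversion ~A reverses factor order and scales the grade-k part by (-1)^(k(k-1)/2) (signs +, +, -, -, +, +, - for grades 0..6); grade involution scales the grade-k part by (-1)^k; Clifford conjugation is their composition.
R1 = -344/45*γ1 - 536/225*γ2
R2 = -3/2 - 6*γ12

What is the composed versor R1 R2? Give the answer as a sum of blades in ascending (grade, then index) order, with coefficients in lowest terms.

Distribute over the terms of R1 (each basis-blade product reordered to ascending indices, repeated generators contracted through their squares):
(-344/45*γ1) R2 = 172/15*γ1 + 688/15*γ2
(-536/225*γ2) R2 = 1072/75*γ1 + 268/75*γ2
Summing the partial products and collecting blades:
Answer: 644/25*γ1 + 1236/25*γ2


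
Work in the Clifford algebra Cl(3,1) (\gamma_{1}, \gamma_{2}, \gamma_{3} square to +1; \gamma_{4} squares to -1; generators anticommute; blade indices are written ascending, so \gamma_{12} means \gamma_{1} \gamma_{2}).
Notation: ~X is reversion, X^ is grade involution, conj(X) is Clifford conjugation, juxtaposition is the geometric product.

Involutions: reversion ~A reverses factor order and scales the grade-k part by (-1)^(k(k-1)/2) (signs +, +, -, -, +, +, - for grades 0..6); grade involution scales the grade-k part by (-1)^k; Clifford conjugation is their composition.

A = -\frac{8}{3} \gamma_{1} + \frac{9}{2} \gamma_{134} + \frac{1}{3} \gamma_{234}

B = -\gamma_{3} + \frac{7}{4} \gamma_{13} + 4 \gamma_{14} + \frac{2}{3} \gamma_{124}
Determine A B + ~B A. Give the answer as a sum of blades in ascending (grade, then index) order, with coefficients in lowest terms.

first term: -\frac{68}{3} \gamma_{3} - \frac{445}{24} \gamma_{4} + \frac{26}{9} \gamma_{13} + \frac{9}{2} \gamma_{14} - 3 \gamma_{23} - \frac{13}{9} \gamma_{24} + \frac{4}{3} \gamma_{123} + \frac{7}{12} \gamma_{124}
second term: \frac{40}{3} \gamma_{3} - \frac{67}{24} \gamma_{4} - \frac{22}{9} \gamma_{13} + \frac{9}{2} \gamma_{14} - 3 \gamma_{23} + \frac{19}{9} \gamma_{24} + \frac{4}{3} \gamma_{123} + \frac{7}{12} \gamma_{124}
Answer: -\frac{28}{3} \gamma_{3} - \frac{64}{3} \gamma_{4} + \frac{4}{9} \gamma_{13} + 9 \gamma_{14} - 6 \gamma_{23} + \frac{2}{3} \gamma_{24} + \frac{8}{3} \gamma_{123} + \frac{7}{6} \gamma_{124}


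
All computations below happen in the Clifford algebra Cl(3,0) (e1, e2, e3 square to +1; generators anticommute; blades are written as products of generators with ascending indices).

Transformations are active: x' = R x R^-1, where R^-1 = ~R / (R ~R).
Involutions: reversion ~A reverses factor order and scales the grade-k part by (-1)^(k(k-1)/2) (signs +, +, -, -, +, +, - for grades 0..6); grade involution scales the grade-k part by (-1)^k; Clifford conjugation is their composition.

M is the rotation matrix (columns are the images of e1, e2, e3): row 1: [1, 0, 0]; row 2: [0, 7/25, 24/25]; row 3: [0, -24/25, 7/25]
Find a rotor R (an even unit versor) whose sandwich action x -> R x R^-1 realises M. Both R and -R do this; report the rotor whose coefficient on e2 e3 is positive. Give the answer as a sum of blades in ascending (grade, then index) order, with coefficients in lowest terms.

Method: write R = a + b12*e1 e2 + b13*e1 e3 + b23*e2 e3 with a^2 + b12^2 + b13^2 + b23^2 = 1 (so R^-1 = ~R). Expanding the columns R e_j ~R gives tr M = 4a^2 - 1 and, from the antisymmetric part, M21 - M12 = -4a*b12, M13 - M31 = 4a*b13, M32 - M23 = -4a*b23.
Here tr M = 39/25, so a^2 = (1 + tr M)/4 = 16/25 and a = ±4/5. Taking a = 4/5: M21 - M12 = 0, M13 - M31 = 0, M32 - M23 = -48/25, giving b12 = 0, b13 = 0, b23 = 3/5, i.e. R = 4/5 + 3/5*e2 e3.
Its e2 e3 coefficient is already positive.
Answer: 4/5 + 3/5*e2 e3. Why the constraint matters: R and -R act identically through the sandwich — M has trace 39/25 either way — so only the sign condition on e2 e3 picks one of the two preimages.


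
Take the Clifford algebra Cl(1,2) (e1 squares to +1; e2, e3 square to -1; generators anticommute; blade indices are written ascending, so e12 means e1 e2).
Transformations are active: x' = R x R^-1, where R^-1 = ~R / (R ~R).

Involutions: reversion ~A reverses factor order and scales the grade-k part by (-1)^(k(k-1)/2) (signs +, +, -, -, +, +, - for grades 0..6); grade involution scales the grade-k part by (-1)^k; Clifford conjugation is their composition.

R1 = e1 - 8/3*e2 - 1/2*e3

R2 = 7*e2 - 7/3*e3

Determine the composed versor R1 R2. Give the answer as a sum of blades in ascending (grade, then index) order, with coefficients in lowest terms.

Distribute over the terms of R2 (each basis-blade product reordered to ascending indices, repeated generators contracted through their squares):
R1 (7*e2) = 56/3 + 7*e12 + 7/2*e23
R1 (-7/3*e3) = -7/6 - 7/3*e13 + 56/9*e23
Summing the partial products and collecting blades:
Answer: 35/2 + 7*e12 - 7/3*e13 + 175/18*e23


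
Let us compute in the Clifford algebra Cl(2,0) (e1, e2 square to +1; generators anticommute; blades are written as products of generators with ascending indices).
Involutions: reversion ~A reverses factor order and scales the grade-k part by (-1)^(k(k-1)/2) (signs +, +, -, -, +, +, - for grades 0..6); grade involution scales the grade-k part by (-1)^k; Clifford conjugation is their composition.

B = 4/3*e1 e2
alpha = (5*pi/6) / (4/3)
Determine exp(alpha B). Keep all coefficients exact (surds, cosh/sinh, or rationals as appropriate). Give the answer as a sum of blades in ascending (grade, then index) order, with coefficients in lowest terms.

B^2 = (4/3)^2*(e1 e2)^2 = 16/9*(-1) = -16/9 (a basis 2-blade squares to minus the product of its generators' squares).
B^2 = -16/9 — B^2 < 0, so the exponential closes trigonometrically: l = 4/3, alpha*l = 5*pi/6, so exp(alpha B) = cos(5*pi/6) + (sin(5*pi/6)/(4/3))*B = -sqrt(3)/2 + (3/8)*B.
Answer: -sqrt(3)/2 + 1/2*e1 e2


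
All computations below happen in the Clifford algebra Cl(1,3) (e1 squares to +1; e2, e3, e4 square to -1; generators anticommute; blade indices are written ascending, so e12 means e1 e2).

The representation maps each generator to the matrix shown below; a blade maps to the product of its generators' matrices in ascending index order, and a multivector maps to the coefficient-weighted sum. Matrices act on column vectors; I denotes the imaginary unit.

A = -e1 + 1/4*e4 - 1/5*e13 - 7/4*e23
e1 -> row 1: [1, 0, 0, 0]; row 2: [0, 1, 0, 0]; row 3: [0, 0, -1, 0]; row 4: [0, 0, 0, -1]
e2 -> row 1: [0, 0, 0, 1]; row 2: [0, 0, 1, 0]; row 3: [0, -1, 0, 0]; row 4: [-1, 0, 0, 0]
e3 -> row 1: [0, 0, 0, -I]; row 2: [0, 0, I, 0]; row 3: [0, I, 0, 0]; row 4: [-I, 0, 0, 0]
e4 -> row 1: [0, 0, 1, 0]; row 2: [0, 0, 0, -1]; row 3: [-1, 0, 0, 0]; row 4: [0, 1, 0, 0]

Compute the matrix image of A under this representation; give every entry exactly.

Bivector images (products of the table entries): rho(e13) = rho(e1)rho(e3) = row 1: [0, 0, 0, -I]; row 2: [0, 0, I, 0]; row 3: [0, -I, 0, 0]; row 4: [I, 0, 0, 0]; rho(e23) = rho(e2)rho(e3) = row 1: [-I, 0, 0, 0]; row 2: [0, I, 0, 0]; row 3: [0, 0, -I, 0]; row 4: [0, 0, 0, I].
M = (-1)*rho(e1) + (1/4)*rho(e4) + (-1/5)*rho(e13) + (-7/4)*rho(e23), summed entrywise:
Answer: row 1: [-1 + 7*I/4, 0, 1/4, I/5]; row 2: [0, -1 - 7*I/4, -I/5, -1/4]; row 3: [-1/4, I/5, 1 + 7*I/4, 0]; row 4: [-I/5, 1/4, 0, 1 - 7*I/4]


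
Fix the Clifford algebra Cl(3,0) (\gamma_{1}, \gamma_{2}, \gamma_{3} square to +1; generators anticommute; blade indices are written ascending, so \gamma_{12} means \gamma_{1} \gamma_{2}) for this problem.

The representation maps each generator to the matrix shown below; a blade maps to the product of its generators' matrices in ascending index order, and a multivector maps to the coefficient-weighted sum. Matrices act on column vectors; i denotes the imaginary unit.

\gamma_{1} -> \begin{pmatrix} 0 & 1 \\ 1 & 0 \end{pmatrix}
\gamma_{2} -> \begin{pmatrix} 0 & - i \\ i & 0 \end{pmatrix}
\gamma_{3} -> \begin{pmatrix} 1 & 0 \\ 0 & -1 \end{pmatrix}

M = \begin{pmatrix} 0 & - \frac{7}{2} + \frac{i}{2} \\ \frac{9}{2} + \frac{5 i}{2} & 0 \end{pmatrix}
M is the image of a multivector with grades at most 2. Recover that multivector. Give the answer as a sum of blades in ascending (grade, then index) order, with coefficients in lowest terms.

Method: 1, rho(\gamma_{1}), rho(\gamma_{2}), rho(\gamma_{3}) form a trace-orthogonal basis of the 2x2 complex matrices (tr(X Y) = 2 if X = Y, else 0), so M = m0*1 + m1*rho(\gamma_{1}) + m2*rho(\gamma_{2}) + m3*rho(\gamma_{3}) with m0 = tr(M)/2 = 0, m1 = tr(M rho(\gamma_{1}))/2 = \frac{1}{2} + \frac{3 i}{2}, m2 = tr(M rho(\gamma_{2}))/2 = 1 - 4 i, m3 = tr(M rho(\gamma_{3}))/2 = 0.
Multiplying table entries, the bivector images are rho(\gamma_{12}) = i*rho(\gamma_{3}), rho(\gamma_{13}) = -i*rho(\gamma_{2}), rho(\gamma_{23}) = i*rho(\gamma_{1}); with real blade coefficients the real parts of m0..m3 are the coefficients of 1, \gamma_{1}, \gamma_{2}, \gamma_{3} and the imaginary parts give the bivectors (\gamma_{23}: Im m1, \gamma_{13}: -Im m2, \gamma_{12}: Im m3).
Answer: \frac{1}{2} \gamma_{1} + \gamma_{2} + 4 \gamma_{13} + \frac{3}{2} \gamma_{23}


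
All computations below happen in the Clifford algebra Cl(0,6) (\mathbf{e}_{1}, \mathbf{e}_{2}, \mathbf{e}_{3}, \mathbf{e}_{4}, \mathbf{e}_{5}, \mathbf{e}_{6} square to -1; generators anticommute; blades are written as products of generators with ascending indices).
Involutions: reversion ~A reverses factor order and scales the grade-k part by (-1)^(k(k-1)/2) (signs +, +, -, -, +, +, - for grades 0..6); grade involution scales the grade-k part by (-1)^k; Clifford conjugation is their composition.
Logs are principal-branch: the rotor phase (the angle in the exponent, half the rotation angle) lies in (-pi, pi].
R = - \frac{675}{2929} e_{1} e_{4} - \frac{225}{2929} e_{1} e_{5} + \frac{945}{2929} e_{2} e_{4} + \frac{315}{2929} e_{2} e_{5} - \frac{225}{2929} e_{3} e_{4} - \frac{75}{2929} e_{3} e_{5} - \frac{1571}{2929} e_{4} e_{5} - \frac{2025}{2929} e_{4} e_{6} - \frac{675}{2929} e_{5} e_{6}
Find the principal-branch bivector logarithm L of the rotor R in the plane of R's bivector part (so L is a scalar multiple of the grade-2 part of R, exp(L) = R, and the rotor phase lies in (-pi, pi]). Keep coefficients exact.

The scalar part of R is 0, and that scalar determines the rotor phase on the principal branch; recovering the unit plane as bivector-part over sine of the phase gives L = phase * plane.
Concretely: cos(phase) = 0 gives phase = ±\frac{\pi}{2}, and since phase/sin(phase) is even the sign is immaterial: L = (phase/sin(phase)) * <R>_2 = (\frac{\pi}{2}) * <R>_2.
Answer: - \frac{675 \pi}{5858} e_{1} e_{4} - \frac{225 \pi}{5858} e_{1} e_{5} + \frac{945 \pi}{5858} e_{2} e_{4} + \frac{315 \pi}{5858} e_{2} e_{5} - \frac{225 \pi}{5858} e_{3} e_{4} - \frac{75 \pi}{5858} e_{3} e_{5} - \frac{1571 \pi}{5858} e_{4} e_{5} - \frac{2025 \pi}{5858} e_{4} e_{6} - \frac{675 \pi}{5858} e_{5} e_{6}


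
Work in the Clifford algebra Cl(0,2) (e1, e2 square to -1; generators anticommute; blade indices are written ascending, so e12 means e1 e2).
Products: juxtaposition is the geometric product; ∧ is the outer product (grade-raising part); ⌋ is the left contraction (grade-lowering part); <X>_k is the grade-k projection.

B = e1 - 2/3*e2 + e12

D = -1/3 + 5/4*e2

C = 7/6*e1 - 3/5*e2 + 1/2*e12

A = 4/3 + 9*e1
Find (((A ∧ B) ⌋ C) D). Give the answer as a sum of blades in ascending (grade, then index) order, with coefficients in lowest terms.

step 1: 4/3*e1 - 8/9*e2 - 14/3*e12
step 2: 11/45 - 4/9*e1 - 2/3*e2
step 3: 203/270 + 4/27*e1 + 19/36*e2 - 5/9*e12
Answer: 203/270 + 4/27*e1 + 19/36*e2 - 5/9*e12


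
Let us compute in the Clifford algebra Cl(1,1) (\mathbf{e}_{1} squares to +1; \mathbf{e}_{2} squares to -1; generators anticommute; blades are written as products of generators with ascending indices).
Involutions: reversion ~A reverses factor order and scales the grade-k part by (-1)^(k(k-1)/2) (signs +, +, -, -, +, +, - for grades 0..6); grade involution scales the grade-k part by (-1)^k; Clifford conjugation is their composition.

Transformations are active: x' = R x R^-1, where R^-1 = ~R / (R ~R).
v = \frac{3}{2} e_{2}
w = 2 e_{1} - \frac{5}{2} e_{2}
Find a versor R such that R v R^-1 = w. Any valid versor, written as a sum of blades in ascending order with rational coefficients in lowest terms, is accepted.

Equal squares first: v^2 = w^2 = -\frac{9}{4}. Then v + w = 2 e_{1} - e_{2} is a versor taking v to w, provided it is invertible.
Answer: 2 e_{1} - e_{2}


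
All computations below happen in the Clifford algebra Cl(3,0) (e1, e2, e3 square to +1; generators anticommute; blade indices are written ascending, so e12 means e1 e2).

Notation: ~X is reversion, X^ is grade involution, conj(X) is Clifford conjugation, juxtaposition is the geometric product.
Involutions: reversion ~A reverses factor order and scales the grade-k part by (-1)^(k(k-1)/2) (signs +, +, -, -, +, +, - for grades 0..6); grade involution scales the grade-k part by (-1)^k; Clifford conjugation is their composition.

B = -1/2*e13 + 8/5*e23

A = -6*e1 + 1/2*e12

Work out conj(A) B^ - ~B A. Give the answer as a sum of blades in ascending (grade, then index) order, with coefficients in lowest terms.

first term: -3*e3 - 4/5*e13 - 1/4*e23 + 48/5*e123
second term: 3*e3 + 4/5*e13 + 1/4*e23 + 48/5*e123
Answer: -6*e3 - 8/5*e13 - 1/2*e23


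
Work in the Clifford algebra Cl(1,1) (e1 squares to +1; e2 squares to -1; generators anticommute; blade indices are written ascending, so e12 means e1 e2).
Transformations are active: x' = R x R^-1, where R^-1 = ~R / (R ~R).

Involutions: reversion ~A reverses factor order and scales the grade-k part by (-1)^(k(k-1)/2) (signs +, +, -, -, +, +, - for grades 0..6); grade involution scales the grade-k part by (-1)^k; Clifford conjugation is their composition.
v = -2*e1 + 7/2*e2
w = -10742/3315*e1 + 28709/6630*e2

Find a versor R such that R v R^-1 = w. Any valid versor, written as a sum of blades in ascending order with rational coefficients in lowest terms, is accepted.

Reasoning: v^2 = w^2 = -33/4 since conjugation preserves the quadratic form; R = v + w = -17372/3315*e1 + 25957/3315*e2 is then valid when invertible, keeping its own part and reversing (v - w)/2.
Answer: -17372/3315*e1 + 25957/3315*e2


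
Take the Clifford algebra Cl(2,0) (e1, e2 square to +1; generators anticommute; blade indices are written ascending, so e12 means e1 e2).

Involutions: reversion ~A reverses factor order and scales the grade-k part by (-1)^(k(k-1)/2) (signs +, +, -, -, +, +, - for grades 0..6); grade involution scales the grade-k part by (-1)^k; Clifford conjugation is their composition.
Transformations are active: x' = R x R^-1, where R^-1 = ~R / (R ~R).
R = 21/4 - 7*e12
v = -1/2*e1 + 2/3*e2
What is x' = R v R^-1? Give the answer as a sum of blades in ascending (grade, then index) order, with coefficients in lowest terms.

~R = 21/4 + 7*e12, and R ~R = 1225/16, so R^-1 = ~R / (1225/16).
R v = -175/24*e1
Answer: -1/2*e1 - 2/3*e2


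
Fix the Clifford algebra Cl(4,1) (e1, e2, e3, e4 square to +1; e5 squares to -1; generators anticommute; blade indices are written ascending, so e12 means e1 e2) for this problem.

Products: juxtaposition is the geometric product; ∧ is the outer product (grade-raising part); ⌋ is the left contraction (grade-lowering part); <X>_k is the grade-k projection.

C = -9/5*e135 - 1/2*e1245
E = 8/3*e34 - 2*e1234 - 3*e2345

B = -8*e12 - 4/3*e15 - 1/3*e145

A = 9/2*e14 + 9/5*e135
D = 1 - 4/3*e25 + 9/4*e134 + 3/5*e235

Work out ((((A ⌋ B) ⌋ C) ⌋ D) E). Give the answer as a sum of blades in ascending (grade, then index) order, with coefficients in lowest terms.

step 1: 3/2*e5
step 2: 27/10*e13 - 3/4*e124
step 3: -243/40*e4
step 4: 81/5*e3 - 243/20*e123 + 729/40*e235
Answer: 81/5*e3 - 243/20*e123 + 729/40*e235


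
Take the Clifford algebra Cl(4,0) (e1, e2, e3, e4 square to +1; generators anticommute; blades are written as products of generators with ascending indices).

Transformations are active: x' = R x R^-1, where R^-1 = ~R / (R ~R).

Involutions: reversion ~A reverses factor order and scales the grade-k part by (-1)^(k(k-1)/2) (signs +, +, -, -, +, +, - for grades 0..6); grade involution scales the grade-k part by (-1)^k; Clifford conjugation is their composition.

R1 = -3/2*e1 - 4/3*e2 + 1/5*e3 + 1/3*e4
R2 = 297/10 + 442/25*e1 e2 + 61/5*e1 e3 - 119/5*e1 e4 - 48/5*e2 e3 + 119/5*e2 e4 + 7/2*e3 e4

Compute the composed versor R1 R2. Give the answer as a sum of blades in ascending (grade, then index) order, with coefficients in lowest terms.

Distribute over the terms of R1 (each basis-blade product reordered to ascending indices, repeated generators contracted through their squares):
(-3/2*e1) R2 = -891/20*e1 - 663/25*e2 - 183/10*e3 + 357/10*e4 + 72/5*e1 e2 e3 - 357/10*e1 e2 e4 - 21/4*e1 e3 e4
(-4/3*e2) R2 = 1768/75*e1 - 198/5*e2 + 64/5*e3 - 476/15*e4 + 244/15*e1 e2 e3 - 476/15*e1 e2 e4 - 14/3*e2 e3 e4
(1/5*e3) R2 = -61/25*e1 + 48/25*e2 + 297/50*e3 + 7/10*e4 + 442/125*e1 e2 e3 + 119/25*e1 e3 e4 - 119/25*e2 e3 e4
(1/3*e4) R2 = 119/15*e1 - 119/15*e2 - 7/6*e3 + 99/10*e4 + 442/75*e1 e2 e4 + 61/15*e1 e3 e4 - 16/5*e2 e3 e4
Summing the partial products and collecting blades:
Answer: -929/60*e1 - 1082/15*e2 - 109/150*e3 + 437/30*e4 + 12826/375*e1 e2 e3 - 3077/50*e1 e2 e4 + 1073/300*e1 e3 e4 - 947/75*e2 e3 e4


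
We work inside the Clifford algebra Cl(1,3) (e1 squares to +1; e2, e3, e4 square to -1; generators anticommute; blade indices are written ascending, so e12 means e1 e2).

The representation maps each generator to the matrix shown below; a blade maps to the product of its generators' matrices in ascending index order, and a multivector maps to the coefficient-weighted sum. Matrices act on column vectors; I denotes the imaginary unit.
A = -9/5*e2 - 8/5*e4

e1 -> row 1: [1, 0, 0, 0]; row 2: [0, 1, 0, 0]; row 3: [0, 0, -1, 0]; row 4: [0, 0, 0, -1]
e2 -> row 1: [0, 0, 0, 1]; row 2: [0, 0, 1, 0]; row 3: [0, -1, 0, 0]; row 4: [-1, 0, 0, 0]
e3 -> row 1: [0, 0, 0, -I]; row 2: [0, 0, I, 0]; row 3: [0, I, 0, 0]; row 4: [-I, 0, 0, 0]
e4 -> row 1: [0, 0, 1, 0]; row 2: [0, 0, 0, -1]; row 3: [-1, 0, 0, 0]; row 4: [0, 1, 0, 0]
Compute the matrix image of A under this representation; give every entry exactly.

M = (-9/5)*rho(e2) + (-8/5)*rho(e4), summed entrywise:
Answer: row 1: [0, 0, -8/5, -9/5]; row 2: [0, 0, -9/5, 8/5]; row 3: [8/5, 9/5, 0, 0]; row 4: [9/5, -8/5, 0, 0]


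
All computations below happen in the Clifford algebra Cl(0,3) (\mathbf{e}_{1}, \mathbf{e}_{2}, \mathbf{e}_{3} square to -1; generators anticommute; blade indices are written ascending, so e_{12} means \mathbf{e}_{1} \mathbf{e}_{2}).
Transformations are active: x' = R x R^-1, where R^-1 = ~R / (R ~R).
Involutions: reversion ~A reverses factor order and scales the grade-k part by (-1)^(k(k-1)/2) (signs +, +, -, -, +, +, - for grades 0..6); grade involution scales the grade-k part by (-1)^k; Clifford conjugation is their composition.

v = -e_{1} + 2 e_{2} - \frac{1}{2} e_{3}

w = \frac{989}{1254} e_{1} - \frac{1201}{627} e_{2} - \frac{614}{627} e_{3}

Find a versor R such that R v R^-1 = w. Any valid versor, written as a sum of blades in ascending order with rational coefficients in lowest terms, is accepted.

Sketch: the shared square -\frac{21}{4} makes R = v + w = -\frac{265}{1254} e_{1} + \frac{53}{627} e_{2} - \frac{1855}{1254} e_{3} the natural versor; its sandwich fixes that direction, negates (v - w)/2, and sends v to w.
Answer: -\frac{265}{1254} e_{1} + \frac{53}{627} e_{2} - \frac{1855}{1254} e_{3}
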